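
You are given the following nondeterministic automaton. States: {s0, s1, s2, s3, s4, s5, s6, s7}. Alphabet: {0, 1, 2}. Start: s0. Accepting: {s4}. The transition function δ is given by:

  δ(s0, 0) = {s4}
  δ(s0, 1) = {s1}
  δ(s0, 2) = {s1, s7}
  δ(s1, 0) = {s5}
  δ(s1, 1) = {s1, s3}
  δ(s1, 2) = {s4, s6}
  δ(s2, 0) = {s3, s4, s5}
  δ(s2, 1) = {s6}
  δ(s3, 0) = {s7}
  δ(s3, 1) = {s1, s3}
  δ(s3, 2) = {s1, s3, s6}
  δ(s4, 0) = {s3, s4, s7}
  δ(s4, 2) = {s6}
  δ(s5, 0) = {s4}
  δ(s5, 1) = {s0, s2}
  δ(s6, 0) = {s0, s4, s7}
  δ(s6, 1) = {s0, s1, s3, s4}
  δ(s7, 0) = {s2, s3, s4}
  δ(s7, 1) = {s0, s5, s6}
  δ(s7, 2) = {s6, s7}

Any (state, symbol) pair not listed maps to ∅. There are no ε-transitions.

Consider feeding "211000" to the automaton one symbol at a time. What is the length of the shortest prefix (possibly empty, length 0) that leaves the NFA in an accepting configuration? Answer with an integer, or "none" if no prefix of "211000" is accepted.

3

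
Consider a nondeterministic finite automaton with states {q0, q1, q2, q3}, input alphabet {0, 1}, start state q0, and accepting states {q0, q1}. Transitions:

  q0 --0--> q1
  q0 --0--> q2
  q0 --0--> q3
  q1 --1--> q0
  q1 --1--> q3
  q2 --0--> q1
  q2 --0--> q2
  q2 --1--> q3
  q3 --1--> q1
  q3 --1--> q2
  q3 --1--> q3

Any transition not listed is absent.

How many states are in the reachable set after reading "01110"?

3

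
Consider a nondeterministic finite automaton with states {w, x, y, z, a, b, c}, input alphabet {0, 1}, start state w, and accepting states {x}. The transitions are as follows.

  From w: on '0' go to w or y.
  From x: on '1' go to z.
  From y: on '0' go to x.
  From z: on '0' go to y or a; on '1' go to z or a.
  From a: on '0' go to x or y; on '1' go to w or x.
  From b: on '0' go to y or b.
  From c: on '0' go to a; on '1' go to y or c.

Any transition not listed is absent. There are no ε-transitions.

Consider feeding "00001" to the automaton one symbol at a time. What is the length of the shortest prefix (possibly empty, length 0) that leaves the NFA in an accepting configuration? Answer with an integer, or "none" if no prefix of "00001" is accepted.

2

Start in {w}.
Read '0': w→{w, y}; now {w, y}.
Read '0': w→{w, y}, y→{x}; now {w, x, y}.
None of the earlier sets intersect F, but {w, x, y} does.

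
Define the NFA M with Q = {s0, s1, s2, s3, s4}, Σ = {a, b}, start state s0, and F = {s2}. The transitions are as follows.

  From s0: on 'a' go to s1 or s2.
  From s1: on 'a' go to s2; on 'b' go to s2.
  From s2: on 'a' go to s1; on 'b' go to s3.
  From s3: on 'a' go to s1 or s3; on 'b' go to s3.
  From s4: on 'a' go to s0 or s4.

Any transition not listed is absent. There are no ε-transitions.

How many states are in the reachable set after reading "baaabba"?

Start in {s0}.
Read 'b': {s0} → ∅.
The set is empty and remains empty for the remaining 6 symbols.
That set has 0 states.

0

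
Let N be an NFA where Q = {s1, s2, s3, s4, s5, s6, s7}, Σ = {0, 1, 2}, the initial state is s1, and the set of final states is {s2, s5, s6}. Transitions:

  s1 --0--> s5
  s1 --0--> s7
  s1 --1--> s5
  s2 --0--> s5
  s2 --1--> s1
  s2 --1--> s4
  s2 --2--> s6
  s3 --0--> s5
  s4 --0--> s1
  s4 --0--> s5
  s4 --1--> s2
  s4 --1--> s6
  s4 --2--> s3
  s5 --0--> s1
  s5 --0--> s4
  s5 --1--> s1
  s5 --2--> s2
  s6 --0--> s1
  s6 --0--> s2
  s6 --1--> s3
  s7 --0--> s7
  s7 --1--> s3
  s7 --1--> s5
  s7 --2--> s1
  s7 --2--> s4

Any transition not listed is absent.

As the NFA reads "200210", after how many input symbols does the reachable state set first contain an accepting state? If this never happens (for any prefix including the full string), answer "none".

none

Start in {s1}.
Read '2': s1→∅; now ∅.
The set is empty and remains empty for the remaining 5 symbols.
No reachable set along the way intersects F.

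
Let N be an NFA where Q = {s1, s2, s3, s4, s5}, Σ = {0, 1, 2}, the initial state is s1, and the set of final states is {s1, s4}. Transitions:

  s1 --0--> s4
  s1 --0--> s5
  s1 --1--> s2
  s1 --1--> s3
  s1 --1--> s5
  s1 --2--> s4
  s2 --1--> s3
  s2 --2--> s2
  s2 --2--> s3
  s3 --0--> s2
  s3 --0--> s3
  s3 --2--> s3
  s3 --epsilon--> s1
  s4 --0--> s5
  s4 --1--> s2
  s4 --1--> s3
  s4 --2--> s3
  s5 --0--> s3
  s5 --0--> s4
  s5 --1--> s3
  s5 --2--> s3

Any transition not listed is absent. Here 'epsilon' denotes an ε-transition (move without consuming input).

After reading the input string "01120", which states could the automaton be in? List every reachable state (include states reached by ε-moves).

Start in {s1}.
Read '0': {s1} → {s4, s5}.
Read '1': {s4, s5} → {s1, s2, s3}.
Read '1': {s1, s2, s3} → {s1, s2, s3, s5}.
Read '2': {s1, s2, s3, s5} → {s1, s2, s3, s4}.
Read '0': {s1, s2, s3, s4} → {s1, s2, s3, s4, s5}.

{s1, s2, s3, s4, s5}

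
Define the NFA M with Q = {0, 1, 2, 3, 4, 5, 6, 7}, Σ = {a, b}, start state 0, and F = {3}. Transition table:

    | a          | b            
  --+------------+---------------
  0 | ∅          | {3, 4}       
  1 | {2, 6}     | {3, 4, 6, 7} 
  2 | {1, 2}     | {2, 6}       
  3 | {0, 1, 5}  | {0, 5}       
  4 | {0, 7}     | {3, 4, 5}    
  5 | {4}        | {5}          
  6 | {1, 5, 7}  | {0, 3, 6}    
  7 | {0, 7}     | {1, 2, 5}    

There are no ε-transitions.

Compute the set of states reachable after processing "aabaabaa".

Start in {0}.
Read 'a': {0} → ∅.
The set is empty and remains empty for the remaining 7 symbols.

∅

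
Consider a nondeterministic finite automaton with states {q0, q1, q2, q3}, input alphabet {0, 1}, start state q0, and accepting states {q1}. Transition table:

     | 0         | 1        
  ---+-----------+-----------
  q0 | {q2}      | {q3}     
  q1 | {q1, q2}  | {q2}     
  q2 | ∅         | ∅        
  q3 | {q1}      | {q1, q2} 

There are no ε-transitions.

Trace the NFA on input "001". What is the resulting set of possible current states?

∅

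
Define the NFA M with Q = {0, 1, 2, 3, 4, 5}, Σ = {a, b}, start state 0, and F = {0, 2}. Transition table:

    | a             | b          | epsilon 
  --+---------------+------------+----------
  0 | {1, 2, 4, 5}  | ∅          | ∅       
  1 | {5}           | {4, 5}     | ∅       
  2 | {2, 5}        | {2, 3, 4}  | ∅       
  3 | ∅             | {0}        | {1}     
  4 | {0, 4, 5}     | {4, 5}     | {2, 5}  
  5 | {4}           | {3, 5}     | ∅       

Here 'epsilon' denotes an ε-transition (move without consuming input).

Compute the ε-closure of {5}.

Begin with {5}.
No ε-moves leave this set, so the closure equals the set itself.

{5}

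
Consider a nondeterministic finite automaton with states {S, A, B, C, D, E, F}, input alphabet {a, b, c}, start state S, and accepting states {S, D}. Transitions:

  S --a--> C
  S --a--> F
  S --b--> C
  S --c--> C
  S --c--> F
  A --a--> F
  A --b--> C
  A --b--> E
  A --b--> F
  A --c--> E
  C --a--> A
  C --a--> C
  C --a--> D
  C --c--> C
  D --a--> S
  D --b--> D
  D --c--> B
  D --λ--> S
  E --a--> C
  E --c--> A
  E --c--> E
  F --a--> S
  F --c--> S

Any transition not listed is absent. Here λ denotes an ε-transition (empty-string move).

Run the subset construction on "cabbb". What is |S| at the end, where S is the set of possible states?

Start in {S}.
Read 'c': S→{C, F}; now {C, F}.
Read 'a': C→{A, C, D}, F→{S}; now {S, A, C, D}.
Read 'b': S→{C}, A→{C, E, F}, C→∅, D→{D}; union {C, D, E, F}; ε-closure = {S, C, D, E, F}.
Read 'b': S→{C}, C→∅, D→{D}, E→∅, F→∅; union {C, D}; ε-closure = {S, C, D}.
Read 'b': S→{C}, C→∅, D→{D}; union {C, D}; ε-closure = {S, C, D}.
That set has 3 states.

3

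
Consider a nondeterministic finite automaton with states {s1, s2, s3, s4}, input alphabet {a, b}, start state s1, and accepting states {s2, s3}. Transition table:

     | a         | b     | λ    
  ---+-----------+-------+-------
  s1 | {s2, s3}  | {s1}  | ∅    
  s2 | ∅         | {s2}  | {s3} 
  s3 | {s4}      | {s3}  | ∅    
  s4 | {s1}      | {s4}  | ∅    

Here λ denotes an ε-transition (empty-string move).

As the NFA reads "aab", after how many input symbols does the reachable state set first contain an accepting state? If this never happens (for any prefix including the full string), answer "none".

1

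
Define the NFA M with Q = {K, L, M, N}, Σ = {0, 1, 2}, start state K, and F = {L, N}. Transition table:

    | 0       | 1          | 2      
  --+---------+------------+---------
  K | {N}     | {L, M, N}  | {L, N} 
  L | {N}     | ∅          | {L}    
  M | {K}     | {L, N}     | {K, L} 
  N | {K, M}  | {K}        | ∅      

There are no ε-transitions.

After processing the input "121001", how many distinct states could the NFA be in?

4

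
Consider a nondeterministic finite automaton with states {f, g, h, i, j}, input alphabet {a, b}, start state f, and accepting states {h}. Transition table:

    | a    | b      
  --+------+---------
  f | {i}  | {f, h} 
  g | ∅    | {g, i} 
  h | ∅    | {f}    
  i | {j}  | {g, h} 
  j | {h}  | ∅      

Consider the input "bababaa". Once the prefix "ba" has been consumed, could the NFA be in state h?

Start in {f}.
Read 'b': f→{f, h}; now {f, h}.
Read 'a': f→{i}, h→∅; now {i}.
State h is not in {i}.

No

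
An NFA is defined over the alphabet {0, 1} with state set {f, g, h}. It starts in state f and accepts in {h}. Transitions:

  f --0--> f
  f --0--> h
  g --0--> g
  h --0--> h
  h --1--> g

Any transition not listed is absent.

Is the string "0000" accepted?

Yes

Start in {f}.
Read '0': f→{f, h}; now {f, h}.
Read '0': f→{f, h}, h→{h}; now {f, h}.
Read '0': f→{f, h}, h→{h}; now {f, h}.
Read '0': f→{f, h}, h→{h}; now {f, h}.
The final set {f, h} contains the accepting state h.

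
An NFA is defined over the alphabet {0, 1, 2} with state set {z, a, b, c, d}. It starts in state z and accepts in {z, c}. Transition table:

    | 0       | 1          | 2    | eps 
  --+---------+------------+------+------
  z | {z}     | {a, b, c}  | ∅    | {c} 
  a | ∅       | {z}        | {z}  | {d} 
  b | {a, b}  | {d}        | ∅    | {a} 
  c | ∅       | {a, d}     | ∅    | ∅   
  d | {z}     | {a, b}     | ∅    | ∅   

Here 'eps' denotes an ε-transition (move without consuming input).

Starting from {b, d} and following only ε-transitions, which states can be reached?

Begin with {b, d}.
ε-move b → a; add a.

{a, b, d}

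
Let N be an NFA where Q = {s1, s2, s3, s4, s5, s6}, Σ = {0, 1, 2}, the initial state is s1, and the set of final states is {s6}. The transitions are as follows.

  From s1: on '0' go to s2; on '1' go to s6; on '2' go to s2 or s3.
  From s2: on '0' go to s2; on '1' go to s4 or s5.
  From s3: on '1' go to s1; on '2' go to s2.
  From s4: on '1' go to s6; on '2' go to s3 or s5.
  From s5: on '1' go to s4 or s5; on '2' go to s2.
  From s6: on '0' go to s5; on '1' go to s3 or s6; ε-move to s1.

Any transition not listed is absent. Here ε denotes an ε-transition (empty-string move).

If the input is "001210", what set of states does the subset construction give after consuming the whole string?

Start in {s1}.
Read '0': s1→{s2}; now {s2}.
Read '0': s2→{s2}; now {s2}.
Read '1': s2→{s4, s5}; now {s4, s5}.
Read '2': s4→{s3, s5}, s5→{s2}; now {s2, s3, s5}.
Read '1': s2→{s4, s5}, s3→{s1}, s5→{s4, s5}; now {s1, s4, s5}.
Read '0': s1→{s2}, s4→∅, s5→∅; now {s2}.

{s2}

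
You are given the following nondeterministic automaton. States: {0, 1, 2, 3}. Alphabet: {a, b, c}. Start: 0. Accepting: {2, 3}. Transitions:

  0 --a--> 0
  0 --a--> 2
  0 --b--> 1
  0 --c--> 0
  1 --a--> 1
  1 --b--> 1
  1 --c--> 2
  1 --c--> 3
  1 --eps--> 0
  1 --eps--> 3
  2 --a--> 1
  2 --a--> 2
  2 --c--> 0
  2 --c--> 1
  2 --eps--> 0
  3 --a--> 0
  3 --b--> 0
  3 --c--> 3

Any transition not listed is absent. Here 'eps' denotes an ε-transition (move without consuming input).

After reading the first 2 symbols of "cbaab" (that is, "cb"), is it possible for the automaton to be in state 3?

Start in {0}.
Read 'c': {0} → {0}.
Read 'b': {0} → {0, 1, 3}.
State 3 is in {0, 1, 3}.

Yes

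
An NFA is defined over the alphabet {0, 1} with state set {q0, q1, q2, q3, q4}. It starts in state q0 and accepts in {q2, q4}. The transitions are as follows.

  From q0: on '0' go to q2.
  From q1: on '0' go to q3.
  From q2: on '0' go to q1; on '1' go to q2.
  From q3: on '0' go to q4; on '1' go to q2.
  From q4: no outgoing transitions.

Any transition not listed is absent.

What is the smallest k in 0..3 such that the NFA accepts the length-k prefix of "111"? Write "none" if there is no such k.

Start in {q0}.
Read '1': {q0} → ∅.
The set is empty and remains empty for the remaining 2 symbols.
No reachable set along the way intersects F.

none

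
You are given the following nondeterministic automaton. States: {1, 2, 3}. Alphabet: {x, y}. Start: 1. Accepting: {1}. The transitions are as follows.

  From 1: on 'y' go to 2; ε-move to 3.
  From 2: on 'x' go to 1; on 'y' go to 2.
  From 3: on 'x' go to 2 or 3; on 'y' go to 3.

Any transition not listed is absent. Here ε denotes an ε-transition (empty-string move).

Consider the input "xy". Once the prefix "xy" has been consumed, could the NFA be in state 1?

Start: ε-closure({1}) = {1, 3}.
Read 'x': {1, 3} → {2, 3}.
Read 'y': {2, 3} → {2, 3}.
State 1 is not in {2, 3}.

No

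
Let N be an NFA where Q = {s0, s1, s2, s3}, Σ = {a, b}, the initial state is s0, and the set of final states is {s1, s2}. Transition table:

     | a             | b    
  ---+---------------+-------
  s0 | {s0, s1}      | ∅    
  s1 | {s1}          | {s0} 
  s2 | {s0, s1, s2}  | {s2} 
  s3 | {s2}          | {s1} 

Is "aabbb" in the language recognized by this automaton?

No

Start in {s0}.
Read 'a': {s0} → {s0, s1}.
Read 'a': {s0, s1} → {s0, s1}.
Read 'b': {s0, s1} → {s0}.
Read 'b': {s0} → ∅.
The set is empty and remains empty for the remaining 1 symbol.
The final set ∅ contains no accepting state.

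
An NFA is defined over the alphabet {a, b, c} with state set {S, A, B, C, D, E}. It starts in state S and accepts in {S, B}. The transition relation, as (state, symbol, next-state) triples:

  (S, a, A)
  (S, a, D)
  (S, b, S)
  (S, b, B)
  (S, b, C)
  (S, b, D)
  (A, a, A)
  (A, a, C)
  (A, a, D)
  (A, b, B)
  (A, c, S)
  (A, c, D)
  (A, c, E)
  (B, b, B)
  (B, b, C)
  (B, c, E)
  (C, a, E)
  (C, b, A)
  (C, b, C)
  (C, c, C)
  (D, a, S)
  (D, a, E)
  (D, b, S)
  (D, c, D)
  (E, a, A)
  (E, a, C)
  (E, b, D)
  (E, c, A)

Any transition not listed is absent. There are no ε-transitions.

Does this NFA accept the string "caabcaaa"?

No

Start in {S}.
Read 'c': {S} → ∅.
The set is empty and remains empty for the remaining 7 symbols.
The final set ∅ contains no accepting state.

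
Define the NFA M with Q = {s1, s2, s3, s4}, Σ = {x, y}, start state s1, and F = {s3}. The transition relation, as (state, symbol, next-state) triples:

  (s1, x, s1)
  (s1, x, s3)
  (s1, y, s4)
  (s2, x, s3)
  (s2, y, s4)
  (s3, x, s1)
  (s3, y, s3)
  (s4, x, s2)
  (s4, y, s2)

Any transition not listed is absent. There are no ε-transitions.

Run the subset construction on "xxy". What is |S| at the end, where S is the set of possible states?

Start in {s1}.
Read 'x': {s1} → {s1, s3}.
Read 'x': {s1, s3} → {s1, s3}.
Read 'y': {s1, s3} → {s3, s4}.
That set has 2 states.

2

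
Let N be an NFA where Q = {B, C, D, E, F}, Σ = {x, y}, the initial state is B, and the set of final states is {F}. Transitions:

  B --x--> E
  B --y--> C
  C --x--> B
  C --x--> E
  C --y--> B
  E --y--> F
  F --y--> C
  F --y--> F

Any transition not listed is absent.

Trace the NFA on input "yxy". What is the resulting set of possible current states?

{C, F}

Start in {B}.
Read 'y': B→{C}; now {C}.
Read 'x': C→{B, E}; now {B, E}.
Read 'y': B→{C}, E→{F}; now {C, F}.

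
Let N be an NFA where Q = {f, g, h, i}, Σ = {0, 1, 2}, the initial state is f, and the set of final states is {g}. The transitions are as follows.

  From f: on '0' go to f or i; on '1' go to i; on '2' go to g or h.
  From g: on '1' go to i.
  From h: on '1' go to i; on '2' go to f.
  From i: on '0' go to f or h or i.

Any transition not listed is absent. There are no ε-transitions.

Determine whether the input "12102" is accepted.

No

Start in {f}.
Read '1': f→{i}; now {i}.
Read '2': i→∅; now ∅.
The set is empty and remains empty for the remaining 3 symbols.
The final set ∅ contains no accepting state.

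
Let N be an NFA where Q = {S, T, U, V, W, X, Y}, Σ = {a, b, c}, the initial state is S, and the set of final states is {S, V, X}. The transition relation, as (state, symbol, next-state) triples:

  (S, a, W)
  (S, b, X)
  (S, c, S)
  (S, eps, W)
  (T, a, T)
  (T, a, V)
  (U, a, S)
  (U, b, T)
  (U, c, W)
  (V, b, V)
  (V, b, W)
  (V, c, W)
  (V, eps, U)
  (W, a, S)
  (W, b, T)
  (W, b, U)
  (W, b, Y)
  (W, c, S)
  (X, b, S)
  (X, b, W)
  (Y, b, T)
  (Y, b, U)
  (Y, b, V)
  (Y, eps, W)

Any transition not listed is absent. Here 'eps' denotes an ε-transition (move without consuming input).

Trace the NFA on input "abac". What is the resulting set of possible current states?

{S, W}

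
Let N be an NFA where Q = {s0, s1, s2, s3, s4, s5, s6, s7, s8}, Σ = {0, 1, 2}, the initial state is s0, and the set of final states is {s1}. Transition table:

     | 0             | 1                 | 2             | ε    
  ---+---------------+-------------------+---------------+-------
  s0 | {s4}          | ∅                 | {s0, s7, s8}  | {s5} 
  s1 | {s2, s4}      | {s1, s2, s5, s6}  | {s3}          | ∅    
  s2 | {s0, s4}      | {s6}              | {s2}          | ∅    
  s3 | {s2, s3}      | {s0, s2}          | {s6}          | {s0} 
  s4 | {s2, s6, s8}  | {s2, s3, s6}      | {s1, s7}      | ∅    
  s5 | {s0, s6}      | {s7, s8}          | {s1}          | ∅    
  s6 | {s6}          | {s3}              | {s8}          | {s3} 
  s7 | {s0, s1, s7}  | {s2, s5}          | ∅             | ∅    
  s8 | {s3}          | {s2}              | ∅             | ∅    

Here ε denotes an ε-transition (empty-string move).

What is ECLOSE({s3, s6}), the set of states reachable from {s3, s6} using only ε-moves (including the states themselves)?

Begin with {s3, s6}.
ε-move s3 → s0; add s0.
ε-move s0 → s5; add s5.

{s0, s3, s5, s6}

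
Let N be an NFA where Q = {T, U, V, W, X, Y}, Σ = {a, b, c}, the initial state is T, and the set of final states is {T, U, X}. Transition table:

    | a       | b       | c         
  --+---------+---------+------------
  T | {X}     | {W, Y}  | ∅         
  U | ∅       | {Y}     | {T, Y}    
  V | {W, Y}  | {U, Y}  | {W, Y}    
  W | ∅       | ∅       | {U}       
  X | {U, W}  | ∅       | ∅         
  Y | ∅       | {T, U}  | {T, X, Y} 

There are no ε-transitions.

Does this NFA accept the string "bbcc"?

Yes

Start in {T}.
Read 'b': T→{W, Y}; now {W, Y}.
Read 'b': W→∅, Y→{T, U}; now {T, U}.
Read 'c': T→∅, U→{T, Y}; now {T, Y}.
Read 'c': T→∅, Y→{T, X, Y}; now {T, X, Y}.
The final set {T, X, Y} contains the accepting states T, X.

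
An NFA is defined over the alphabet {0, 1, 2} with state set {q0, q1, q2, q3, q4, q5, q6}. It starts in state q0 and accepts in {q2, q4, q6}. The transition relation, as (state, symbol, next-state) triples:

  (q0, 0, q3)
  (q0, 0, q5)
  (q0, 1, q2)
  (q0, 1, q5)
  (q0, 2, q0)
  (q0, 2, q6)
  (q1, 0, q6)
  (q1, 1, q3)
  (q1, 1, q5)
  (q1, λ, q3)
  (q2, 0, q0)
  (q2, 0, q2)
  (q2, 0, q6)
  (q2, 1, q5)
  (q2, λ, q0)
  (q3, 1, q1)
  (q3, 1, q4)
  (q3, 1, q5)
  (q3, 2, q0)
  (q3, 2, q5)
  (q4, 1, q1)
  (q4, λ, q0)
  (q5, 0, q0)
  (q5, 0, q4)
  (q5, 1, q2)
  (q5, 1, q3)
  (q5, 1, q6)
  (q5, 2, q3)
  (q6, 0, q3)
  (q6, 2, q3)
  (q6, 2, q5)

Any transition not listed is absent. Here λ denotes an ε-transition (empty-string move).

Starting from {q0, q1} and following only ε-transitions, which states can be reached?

Begin with {q0, q1}.
ε-move q1 → q3; add q3.

{q0, q1, q3}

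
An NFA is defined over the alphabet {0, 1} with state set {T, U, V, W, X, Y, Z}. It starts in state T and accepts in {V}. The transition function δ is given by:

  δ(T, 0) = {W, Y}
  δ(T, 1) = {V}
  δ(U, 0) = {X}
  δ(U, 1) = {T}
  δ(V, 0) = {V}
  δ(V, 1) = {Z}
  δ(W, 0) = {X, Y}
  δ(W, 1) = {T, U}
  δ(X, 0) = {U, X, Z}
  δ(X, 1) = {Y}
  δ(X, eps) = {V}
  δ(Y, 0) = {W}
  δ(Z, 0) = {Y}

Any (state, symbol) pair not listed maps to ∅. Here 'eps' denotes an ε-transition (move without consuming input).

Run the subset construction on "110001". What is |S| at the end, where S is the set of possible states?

2

Start in {T}.
Read '1': T→{V}; now {V}.
Read '1': V→{Z}; now {Z}.
Read '0': Z→{Y}; now {Y}.
Read '0': Y→{W}; now {W}.
Read '0': W→{X, Y}; union {X, Y}; ε-closure = {V, X, Y}.
Read '1': V→{Z}, X→{Y}, Y→∅; now {Y, Z}.
That set has 2 states.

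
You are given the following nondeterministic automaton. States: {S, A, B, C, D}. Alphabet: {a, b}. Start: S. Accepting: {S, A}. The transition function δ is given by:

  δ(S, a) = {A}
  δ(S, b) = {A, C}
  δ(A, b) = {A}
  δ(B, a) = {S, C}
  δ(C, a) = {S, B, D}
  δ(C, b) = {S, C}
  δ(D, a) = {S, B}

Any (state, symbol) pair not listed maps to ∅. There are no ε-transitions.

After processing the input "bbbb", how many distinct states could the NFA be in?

3

Start in {S}.
Read 'b': {S} → {A, C}.
Read 'b': {A, C} → {S, A, C}.
Read 'b': {S, A, C} → {S, A, C}.
Read 'b': {S, A, C} → {S, A, C}.
That set has 3 states.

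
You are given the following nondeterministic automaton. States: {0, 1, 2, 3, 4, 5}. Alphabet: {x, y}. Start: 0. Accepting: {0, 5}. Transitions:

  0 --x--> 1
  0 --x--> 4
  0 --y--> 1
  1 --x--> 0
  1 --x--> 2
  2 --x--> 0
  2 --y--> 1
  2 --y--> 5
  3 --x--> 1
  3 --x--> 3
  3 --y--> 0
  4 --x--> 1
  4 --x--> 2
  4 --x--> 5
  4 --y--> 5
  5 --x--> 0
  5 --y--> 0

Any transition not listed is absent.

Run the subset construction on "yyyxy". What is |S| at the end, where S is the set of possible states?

Start in {0}.
Read 'y': {0} → {1}.
Read 'y': {1} → ∅.
The set is empty and remains empty for the remaining 3 symbols.
That set has 0 states.

0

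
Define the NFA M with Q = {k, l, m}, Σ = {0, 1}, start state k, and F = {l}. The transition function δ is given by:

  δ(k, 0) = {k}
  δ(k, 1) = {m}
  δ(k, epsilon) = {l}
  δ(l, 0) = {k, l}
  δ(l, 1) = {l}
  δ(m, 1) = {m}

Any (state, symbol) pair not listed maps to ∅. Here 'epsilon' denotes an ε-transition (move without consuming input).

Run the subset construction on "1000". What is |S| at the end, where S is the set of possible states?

2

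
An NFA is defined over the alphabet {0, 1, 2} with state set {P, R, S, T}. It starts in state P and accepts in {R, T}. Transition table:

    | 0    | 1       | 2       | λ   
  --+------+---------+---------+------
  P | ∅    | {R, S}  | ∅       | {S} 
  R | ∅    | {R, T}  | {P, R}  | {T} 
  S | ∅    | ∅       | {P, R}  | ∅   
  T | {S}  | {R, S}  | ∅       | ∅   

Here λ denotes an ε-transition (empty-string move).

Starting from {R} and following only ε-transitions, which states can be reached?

Begin with {R}.
ε-move R → T; add T.

{R, T}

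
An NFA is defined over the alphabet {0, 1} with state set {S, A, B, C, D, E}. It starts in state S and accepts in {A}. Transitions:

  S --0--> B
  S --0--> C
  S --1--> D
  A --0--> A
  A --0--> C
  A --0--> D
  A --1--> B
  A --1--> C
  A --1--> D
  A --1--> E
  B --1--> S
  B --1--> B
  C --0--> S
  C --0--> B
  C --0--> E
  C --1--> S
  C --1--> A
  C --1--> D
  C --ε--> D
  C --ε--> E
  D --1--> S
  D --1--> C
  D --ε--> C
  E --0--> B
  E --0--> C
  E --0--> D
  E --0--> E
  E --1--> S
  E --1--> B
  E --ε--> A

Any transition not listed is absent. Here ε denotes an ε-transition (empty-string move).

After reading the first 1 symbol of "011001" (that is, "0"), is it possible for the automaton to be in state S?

Start in {S}.
Read '0': S→{B, C}; union {B, C}; ε-closure = {A, B, C, D, E}.
State S is not in {A, B, C, D, E}.

No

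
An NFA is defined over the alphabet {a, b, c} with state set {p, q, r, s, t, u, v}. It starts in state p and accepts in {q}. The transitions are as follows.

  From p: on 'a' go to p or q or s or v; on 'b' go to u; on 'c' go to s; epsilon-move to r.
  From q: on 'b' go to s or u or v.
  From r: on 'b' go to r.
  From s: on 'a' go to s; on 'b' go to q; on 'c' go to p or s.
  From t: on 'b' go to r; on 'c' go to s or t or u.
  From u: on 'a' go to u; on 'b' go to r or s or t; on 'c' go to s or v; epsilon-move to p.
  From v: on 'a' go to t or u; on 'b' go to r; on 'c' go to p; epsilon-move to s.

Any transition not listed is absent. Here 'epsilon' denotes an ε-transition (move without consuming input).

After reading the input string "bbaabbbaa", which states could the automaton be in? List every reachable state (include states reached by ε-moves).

Start: ε-closure({p}) = {p, r}.
Read 'b': {p, r} → {p, r, u}.
Read 'b': {p, r, u} → {p, r, s, t, u}.
Read 'a': {p, r, s, t, u} → {p, q, r, s, u, v}.
Read 'a': {p, q, r, s, u, v} → {p, q, r, s, t, u, v}.
Read 'b': {p, q, r, s, t, u, v} → {p, q, r, s, t, u, v}.
Read 'b': {p, q, r, s, t, u, v} → {p, q, r, s, t, u, v}.
Read 'b': {p, q, r, s, t, u, v} → {p, q, r, s, t, u, v}.
Read 'a': {p, q, r, s, t, u, v} → {p, q, r, s, t, u, v}.
Read 'a': {p, q, r, s, t, u, v} → {p, q, r, s, t, u, v}.

{p, q, r, s, t, u, v}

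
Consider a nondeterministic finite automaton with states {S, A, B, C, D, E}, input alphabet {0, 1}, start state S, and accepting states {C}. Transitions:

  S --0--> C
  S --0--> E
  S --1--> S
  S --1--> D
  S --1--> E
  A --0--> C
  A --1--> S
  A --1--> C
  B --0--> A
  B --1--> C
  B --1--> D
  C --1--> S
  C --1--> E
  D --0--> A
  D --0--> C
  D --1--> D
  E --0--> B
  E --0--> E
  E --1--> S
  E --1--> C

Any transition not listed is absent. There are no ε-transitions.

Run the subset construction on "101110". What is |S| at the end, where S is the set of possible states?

Start in {S}.
Read '1': {S} → {S, D, E}.
Read '0': {S, D, E} → {A, B, C, E}.
Read '1': {A, B, C, E} → {S, C, D, E}.
Read '1': {S, C, D, E} → {S, C, D, E}.
Read '1': {S, C, D, E} → {S, C, D, E}.
Read '0': {S, C, D, E} → {A, B, C, E}.
That set has 4 states.

4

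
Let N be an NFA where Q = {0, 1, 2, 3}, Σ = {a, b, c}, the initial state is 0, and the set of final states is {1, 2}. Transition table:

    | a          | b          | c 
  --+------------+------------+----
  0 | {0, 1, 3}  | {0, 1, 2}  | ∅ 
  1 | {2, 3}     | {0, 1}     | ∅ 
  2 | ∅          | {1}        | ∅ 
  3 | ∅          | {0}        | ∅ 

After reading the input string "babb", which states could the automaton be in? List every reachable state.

{0, 1, 2}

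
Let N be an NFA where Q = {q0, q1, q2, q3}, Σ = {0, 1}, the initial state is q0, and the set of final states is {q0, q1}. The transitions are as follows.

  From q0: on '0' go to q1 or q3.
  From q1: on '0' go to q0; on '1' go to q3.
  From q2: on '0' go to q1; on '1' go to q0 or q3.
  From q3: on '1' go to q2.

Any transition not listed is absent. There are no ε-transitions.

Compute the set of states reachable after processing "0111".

{q0, q2, q3}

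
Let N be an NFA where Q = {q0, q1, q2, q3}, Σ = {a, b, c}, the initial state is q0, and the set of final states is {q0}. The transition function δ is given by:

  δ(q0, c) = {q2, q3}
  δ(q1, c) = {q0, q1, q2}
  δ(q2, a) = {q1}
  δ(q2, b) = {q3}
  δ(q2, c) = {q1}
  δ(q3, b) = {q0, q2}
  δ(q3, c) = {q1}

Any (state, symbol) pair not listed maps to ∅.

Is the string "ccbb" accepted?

No

Start in {q0}.
Read 'c': {q0} → {q2, q3}.
Read 'c': {q2, q3} → {q1}.
Read 'b': {q1} → ∅.
The set is empty and remains empty for the remaining 1 symbol.
The final set ∅ contains no accepting state.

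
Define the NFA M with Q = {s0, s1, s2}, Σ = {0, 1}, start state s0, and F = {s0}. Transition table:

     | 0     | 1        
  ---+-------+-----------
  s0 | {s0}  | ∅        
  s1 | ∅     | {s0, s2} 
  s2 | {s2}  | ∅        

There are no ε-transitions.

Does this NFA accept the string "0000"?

Start in {s0}.
Read '0': {s0} → {s0}.
Read '0': {s0} → {s0}.
Read '0': {s0} → {s0}.
Read '0': {s0} → {s0}.
The final set {s0} contains the accepting state s0.

Yes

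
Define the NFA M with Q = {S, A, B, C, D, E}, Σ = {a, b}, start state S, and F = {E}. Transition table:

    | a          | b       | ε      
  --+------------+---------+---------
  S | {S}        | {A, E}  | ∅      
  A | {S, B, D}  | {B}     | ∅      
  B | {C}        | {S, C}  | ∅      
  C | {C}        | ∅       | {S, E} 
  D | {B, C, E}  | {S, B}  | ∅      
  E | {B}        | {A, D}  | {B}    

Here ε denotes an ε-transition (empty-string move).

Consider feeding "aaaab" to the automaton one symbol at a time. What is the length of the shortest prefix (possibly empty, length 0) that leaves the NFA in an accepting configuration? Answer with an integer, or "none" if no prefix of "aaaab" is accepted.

5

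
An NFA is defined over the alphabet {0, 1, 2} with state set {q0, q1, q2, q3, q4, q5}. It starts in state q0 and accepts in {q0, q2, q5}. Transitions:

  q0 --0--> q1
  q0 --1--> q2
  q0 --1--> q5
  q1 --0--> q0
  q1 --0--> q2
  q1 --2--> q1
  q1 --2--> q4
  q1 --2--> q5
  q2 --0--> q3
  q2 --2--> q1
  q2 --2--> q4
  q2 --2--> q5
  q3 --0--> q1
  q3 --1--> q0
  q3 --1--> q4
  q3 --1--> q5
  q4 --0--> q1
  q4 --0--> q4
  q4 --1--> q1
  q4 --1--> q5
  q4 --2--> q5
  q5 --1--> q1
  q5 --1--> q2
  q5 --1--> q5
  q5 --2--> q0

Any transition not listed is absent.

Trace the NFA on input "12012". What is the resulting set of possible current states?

{q0, q1, q4, q5}

Start in {q0}.
Read '1': q0→{q2, q5}; now {q2, q5}.
Read '2': q2→{q1, q4, q5}, q5→{q0}; now {q0, q1, q4, q5}.
Read '0': q0→{q1}, q1→{q0, q2}, q4→{q1, q4}, q5→∅; now {q0, q1, q2, q4}.
Read '1': q0→{q2, q5}, q1→∅, q2→∅, q4→{q1, q5}; now {q1, q2, q5}.
Read '2': q1→{q1, q4, q5}, q2→{q1, q4, q5}, q5→{q0}; now {q0, q1, q4, q5}.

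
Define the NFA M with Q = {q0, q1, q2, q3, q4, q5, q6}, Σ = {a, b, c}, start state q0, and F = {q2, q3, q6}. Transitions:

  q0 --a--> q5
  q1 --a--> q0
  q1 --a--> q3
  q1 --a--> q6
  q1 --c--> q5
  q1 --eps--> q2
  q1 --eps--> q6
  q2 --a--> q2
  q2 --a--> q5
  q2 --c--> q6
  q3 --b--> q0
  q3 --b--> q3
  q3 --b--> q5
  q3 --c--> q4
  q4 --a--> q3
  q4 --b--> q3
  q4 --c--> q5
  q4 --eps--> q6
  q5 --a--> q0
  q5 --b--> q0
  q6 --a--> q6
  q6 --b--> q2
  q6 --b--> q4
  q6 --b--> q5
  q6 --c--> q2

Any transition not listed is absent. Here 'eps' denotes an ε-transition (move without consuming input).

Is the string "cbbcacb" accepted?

No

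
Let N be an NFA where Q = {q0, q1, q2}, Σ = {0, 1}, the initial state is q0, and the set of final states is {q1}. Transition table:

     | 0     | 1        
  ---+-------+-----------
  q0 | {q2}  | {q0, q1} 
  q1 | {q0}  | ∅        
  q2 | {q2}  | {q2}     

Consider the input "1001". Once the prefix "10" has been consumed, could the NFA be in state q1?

No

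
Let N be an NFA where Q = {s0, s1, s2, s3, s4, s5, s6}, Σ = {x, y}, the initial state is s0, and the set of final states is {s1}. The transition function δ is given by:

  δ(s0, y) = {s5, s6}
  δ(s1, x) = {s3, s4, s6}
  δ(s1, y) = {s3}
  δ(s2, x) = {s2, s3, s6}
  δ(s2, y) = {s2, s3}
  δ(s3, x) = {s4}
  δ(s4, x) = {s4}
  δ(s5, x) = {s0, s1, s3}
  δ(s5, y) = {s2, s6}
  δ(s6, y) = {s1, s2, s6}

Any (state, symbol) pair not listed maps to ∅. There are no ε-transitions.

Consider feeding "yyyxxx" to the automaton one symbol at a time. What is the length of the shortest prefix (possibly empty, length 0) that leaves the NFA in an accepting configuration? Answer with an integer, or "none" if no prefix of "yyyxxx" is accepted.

Start in {s0}.
Read 'y': s0→{s5, s6}; now {s5, s6}.
Read 'y': s5→{s2, s6}, s6→{s1, s2, s6}; now {s1, s2, s6}.
None of the earlier sets intersect F, but {s1, s2, s6} does.

2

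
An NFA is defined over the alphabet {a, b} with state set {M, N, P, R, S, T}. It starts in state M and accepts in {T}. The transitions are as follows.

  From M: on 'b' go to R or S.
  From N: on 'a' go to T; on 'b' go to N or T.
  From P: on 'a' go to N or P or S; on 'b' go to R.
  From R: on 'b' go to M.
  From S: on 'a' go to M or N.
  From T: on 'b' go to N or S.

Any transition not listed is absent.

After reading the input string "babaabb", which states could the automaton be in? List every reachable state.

{N, T}

Start in {M}.
Read 'b': {M} → {R, S}.
Read 'a': {R, S} → {M, N}.
Read 'b': {M, N} → {N, R, S, T}.
Read 'a': {N, R, S, T} → {M, N, T}.
Read 'a': {M, N, T} → {T}.
Read 'b': {T} → {N, S}.
Read 'b': {N, S} → {N, T}.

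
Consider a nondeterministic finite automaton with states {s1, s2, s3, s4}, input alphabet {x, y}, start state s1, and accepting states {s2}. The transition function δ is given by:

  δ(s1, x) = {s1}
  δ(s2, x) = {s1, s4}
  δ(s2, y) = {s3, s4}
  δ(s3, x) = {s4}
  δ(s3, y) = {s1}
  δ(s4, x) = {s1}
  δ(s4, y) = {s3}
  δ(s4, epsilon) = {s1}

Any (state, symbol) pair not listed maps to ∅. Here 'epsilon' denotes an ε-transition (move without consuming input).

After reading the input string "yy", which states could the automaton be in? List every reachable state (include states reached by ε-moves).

∅

Start in {s1}.
Read 'y': s1→∅; now ∅.
The set is empty and remains empty for the remaining 1 symbol.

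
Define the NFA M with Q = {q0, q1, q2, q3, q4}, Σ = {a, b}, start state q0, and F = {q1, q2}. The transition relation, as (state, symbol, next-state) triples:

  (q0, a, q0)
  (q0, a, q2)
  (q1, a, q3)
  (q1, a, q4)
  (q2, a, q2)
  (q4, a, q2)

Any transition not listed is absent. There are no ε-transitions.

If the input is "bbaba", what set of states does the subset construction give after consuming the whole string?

∅

Start in {q0}.
Read 'b': q0→∅; now ∅.
The set is empty and remains empty for the remaining 4 symbols.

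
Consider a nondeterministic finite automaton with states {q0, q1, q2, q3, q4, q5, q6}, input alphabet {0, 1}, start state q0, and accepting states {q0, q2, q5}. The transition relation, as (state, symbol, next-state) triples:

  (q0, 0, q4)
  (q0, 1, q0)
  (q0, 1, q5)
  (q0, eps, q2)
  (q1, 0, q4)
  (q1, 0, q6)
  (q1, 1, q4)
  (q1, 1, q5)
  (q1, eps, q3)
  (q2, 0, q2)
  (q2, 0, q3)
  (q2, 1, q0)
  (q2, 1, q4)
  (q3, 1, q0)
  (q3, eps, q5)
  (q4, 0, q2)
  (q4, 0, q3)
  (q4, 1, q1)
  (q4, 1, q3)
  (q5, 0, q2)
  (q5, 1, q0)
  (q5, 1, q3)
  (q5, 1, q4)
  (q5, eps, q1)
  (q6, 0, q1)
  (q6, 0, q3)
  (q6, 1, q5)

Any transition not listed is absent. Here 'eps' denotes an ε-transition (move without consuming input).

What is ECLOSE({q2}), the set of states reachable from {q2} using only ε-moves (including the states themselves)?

{q2}

Begin with {q2}.
No ε-moves leave this set, so the closure equals the set itself.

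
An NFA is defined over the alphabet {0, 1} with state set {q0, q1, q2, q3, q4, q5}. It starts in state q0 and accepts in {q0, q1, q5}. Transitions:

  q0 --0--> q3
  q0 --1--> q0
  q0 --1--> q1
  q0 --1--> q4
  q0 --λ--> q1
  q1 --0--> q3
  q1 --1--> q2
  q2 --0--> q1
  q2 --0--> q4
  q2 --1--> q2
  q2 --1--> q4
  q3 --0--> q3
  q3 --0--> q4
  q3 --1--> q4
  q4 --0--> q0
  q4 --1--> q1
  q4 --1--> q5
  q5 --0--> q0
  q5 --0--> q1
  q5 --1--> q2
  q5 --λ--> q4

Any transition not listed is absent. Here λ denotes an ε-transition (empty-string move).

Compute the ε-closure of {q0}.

Begin with {q0}.
ε-move q0 → q1; add q1.

{q0, q1}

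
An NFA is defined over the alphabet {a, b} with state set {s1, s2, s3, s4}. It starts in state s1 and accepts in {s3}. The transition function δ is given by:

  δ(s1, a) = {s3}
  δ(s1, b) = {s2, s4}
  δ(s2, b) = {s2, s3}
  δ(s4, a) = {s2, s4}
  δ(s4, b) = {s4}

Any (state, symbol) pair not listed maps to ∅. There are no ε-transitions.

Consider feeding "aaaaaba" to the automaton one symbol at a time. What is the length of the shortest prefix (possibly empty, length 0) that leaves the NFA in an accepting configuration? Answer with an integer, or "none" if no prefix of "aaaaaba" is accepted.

Start in {s1}.
Read 'a': {s1} → {s3}.
None of the earlier sets intersect F, but {s3} does.

1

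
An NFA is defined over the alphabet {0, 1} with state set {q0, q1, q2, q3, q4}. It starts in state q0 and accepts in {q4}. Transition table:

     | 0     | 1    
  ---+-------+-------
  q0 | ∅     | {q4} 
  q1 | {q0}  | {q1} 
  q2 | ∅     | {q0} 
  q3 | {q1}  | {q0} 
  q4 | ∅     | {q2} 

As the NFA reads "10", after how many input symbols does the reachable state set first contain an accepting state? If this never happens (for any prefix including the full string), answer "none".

Start in {q0}.
Read '1': {q0} → {q4}.
None of the earlier sets intersect F, but {q4} does.

1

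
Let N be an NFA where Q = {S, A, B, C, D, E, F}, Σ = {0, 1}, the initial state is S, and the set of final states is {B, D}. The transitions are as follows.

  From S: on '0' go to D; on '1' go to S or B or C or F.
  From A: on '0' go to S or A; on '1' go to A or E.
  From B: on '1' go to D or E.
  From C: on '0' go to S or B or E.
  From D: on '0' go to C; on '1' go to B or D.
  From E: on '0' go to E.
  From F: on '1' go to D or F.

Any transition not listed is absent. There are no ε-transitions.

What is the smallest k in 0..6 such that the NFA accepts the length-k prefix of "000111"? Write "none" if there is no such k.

1

Start in {S}.
Read '0': S→{D}; now {D}.
None of the earlier sets intersect F, but {D} does.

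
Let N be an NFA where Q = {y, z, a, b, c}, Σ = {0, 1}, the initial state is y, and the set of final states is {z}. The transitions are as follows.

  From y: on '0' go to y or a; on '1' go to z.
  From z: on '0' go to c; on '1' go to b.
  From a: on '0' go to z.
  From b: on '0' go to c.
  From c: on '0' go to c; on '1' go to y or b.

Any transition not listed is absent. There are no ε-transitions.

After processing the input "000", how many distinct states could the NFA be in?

4

Start in {y}.
Read '0': {y} → {y, a}.
Read '0': {y, a} → {y, z, a}.
Read '0': {y, z, a} → {y, z, a, c}.
That set has 4 states.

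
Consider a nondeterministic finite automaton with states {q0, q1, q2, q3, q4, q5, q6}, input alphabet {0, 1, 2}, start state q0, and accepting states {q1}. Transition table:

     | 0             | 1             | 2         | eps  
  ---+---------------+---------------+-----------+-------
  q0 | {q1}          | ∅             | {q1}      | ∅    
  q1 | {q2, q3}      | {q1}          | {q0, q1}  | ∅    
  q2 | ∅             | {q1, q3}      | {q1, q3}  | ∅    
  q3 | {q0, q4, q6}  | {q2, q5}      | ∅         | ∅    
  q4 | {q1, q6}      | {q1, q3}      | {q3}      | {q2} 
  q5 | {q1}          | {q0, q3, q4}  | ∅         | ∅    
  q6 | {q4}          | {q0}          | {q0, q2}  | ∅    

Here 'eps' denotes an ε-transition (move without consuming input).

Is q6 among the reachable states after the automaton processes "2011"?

No

Start in {q0}.
Read '2': {q0} → {q1}.
Read '0': {q1} → {q2, q3}.
Read '1': {q2, q3} → {q1, q2, q3, q5}.
Read '1': {q1, q2, q3, q5} → {q0, q1, q2, q3, q4, q5}.
State q6 is not in {q0, q1, q2, q3, q4, q5}.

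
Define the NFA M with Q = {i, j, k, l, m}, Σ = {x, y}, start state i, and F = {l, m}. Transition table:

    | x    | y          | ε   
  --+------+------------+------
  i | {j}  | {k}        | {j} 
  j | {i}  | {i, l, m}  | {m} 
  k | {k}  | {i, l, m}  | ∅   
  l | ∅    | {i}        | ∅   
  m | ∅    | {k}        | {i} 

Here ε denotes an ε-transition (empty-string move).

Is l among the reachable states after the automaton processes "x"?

No

Start: ε-closure({i}) = {i, j, m}.
Read 'x': i→{j}, j→{i}, m→∅; union {i, j}; ε-closure = {i, j, m}.
State l is not in {i, j, m}.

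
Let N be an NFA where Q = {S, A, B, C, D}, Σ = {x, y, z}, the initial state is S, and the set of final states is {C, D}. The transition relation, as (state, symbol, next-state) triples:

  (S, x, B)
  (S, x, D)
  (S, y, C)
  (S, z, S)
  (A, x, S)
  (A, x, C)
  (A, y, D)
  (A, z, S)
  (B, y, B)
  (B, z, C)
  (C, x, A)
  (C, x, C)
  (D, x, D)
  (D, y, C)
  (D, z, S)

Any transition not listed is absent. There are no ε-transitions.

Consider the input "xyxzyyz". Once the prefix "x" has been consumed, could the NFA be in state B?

Start in {S}.
Read 'x': {S} → {B, D}.
State B is in {B, D}.

Yes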